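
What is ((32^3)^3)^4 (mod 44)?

12

(32)^3 ≡ 32 (mod 44)
(32)^3 ≡ 32 (mod 44)
(32)^4 ≡ 12 (mod 44)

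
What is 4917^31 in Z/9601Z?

By square-and-multiply:
31 in binary is 11111, i.e. 31 = 16 + 8 + 4 + 2 + 1.
4917^1 ≡ 4917 (mod 9601)
4917^2 ≡ 4917^2 = 24176889 ≡ 1571 (mod 9601)
4917^4 ≡ 1571^2 = 2468041 ≡ 584 (mod 9601)
4917^8 ≡ 584^2 = 341056 ≡ 5021 (mod 9601)
4917^16 ≡ 5021^2 = 25210441 ≡ 7816 (mod 9601)
4917^31 = 4917^16 · 4917^8 · 4917^4 · 4917^2 · 4917^1 ≡ 7816 · 5021 · 584 · 1571 · 4917 (mod 9601).
Accumulate the product:
7816 · 5021 = 39244136 ≡ 4849
4849 · 584 = 2831816 ≡ 9122
9122 · 1571 = 14330662 ≡ 5970
5970 · 4917 = 29354490 ≡ 4233

4233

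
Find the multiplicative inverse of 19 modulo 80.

59

80 = 4×19 + 4
19 = 4×4 + 3
4 = 1×3 + 1
3 = 3×1 + 0
gcd(19, 80) = 1, so the inverse exists.
Back-substitute for 1:
1 = 1×4 − 1×3
  = −1×19 + 5×4
  = 5×80 − 21×19
So 19⁻¹ ≡ −21 ≡ 59 (mod 80).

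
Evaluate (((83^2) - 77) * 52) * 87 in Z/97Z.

6

(83)^2 ≡ 2 (mod 97)
2 - 77 = -75 ≡ 22 (mod 97)
22 * 52 = 1144 ≡ 77 (mod 97)
77 * 87 = 6699 ≡ 6 (mod 97)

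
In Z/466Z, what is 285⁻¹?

466 = 1·285 + 181
285 = 1·181 + 104
181 = 1·104 + 77
104 = 1·77 + 27
77 = 2·27 + 23
27 = 1·23 + 4
23 = 5·4 + 3
4 = 1·3 + 1
3 = 3·1 + 0
gcd(285, 466) = 1, so the inverse exists.
Bézout: 1 = −74·466 + 121·285.
So 285⁻¹ ≡ 121 (mod 466).

121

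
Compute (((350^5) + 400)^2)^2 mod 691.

(350)^5 ≡ 53 (mod 691)
53 + 400 = 453
(453)^2 ≡ 673 (mod 691)
(673)^2 ≡ 324 (mod 691)

324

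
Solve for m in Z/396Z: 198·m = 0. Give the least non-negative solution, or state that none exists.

0

gcd(198, 396) = 198, and 198 | 0, so solutions exist.
Divide through by 198: 1·m ≡ 0 mod 2.
1⁻¹ ≡ 1 (mod 2).
m ≡ 1·0 ≡ 0 (mod 2).
The smallest non-negative solution is m = 0.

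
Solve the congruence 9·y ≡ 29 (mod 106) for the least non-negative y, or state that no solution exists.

15

gcd(9, 106) = 1, so a unique solution mod 106 exists.
9⁻¹ ≡ 59 (mod 106).
y ≡ 59·29 ≡ 15 (mod 106).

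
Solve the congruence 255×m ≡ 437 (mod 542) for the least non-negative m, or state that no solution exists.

159

gcd(255, 542) = 1, so a unique solution mod 542 exists.
255⁻¹ ≡ 525 (mod 542).
m ≡ 525×437 ≡ 159 (mod 542).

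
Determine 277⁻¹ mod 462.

457

By the extended Euclidean algorithm:
462 = 1·277 + 185
277 = 1·185 + 92
185 = 2·92 + 1
92 = 92·1 + 0
gcd(277, 462) = 1, so the inverse exists.
Bézout: 1 = 3·462 − 5·277.
So 277⁻¹ ≡ −5 ≡ 457 (mod 462).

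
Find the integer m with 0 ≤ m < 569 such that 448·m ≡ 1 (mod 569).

Apply the Euclidean algorithm and back-substitute:
569 = 1×448 + 121
448 = 3×121 + 85
121 = 1×85 + 36
85 = 2×36 + 13
36 = 2×13 + 10
13 = 1×10 + 3
10 = 3×3 + 1
3 = 3×1 + 0
gcd(448, 569) = 1, so the inverse exists.
Back-substitute for 1:
1 = 1×10 − 3×3
  = −3×13 + 4×10
  = 4×36 − 11×13
  = −11×85 + 26×36
  = 26×121 − 37×85
  = −37×448 + 137×121
  = 137×569 − 174×448
So 448⁻¹ ≡ −174 ≡ 395 (mod 569).

395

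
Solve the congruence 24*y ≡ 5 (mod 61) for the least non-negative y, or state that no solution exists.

18

gcd(24, 61) = 1, so a unique solution mod 61 exists.
24⁻¹ ≡ 28 (mod 61).
y ≡ 28*5 ≡ 18 (mod 61).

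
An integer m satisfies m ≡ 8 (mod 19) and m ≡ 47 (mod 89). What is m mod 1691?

19⁻¹ mod 89: 19·75 ≡ 1 (mod 89), so 19⁻¹ ≡ 75.
m = 8 + 19·((47 − 8)·75 mod 89) = 8 + 19·77 = 1471.

1471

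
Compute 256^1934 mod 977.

256^1 ≡ 256 (mod 977)
256^2 ≡ 256^2 = 65536 ≡ 77 (mod 977)
256^4 ≡ 77^2 = 5929 ≡ 67 (mod 977)
256^8 ≡ 67^2 = 4489 ≡ 581 (mod 977)
256^16 ≡ 581^2 = 337561 ≡ 496 (mod 977)
256^32 ≡ 496^2 = 246016 ≡ 789 (mod 977)
256^64 ≡ 789^2 = 622521 ≡ 172 (mod 977)
256^128 ≡ 172^2 = 29584 ≡ 274 (mod 977)
256^256 ≡ 274^2 = 75076 ≡ 824 (mod 977)
256^512 ≡ 824^2 = 678976 ≡ 938 (mod 977)
256^1024 ≡ 938^2 = 879844 ≡ 544 (mod 977)
256^1934 = 256^1024 × 256^512 × 256^256 × 256^128 × 256^8 × 256^4 × 256^2 ≡ 544 × 938 × 824 × 274 × 581 × 67 × 77 (mod 977).
Accumulate the product:
544 × 938 = 510272 ≡ 278
278 × 824 = 229072 ≡ 454
454 × 274 = 124396 ≡ 317
317 × 581 = 184177 ≡ 501
501 × 67 = 33567 ≡ 349
349 × 77 = 26873 ≡ 494

494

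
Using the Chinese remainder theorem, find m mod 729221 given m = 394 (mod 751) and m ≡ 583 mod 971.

62727

751⁻¹ mod 971: 751×843 ≡ 1 (mod 971), so 751⁻¹ ≡ 843.
m = 394 + 751×((583 − 394)×843 mod 971) = 394 + 751×83 = 62727.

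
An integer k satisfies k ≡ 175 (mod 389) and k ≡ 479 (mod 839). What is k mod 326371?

279866

389⁻¹ mod 839: 389*110 ≡ 1 (mod 839), so 389⁻¹ ≡ 110.
k = 175 + 389*((479 − 175)*110 mod 839) = 175 + 389*719 = 279866.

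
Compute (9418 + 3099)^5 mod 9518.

9418 + 3099 = 12517 ≡ 2999 (mod 9518)
(2999)^5 ≡ 1025 (mod 9518)

1025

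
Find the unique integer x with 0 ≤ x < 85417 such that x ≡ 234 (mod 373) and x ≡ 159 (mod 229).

373⁻¹ mod 229: 373·132 ≡ 1 (mod 229), so 373⁻¹ ≡ 132.
x = 234 + 373·((159 − 234)·132 mod 229) = 234 + 373·176 = 65882.

65882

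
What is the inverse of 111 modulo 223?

By the extended Euclidean algorithm:
223 = 2·111 + 1
111 = 111·1 + 0
gcd(111, 223) = 1, so the inverse exists.
Bézout: 1 = 1·223 − 2·111.
So 111⁻¹ ≡ −2 ≡ 221 (mod 223).

221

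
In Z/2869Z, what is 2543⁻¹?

44

By the extended Euclidean algorithm:
2869 = 1·2543 + 326
2543 = 7·326 + 261
326 = 1·261 + 65
261 = 4·65 + 1
65 = 65·1 + 0
gcd(2543, 2869) = 1, so the inverse exists.
Back-substitute for 1:
1 = 1·261 − 4·65
  = −4·326 + 5·261
  = 5·2543 − 39·326
  = −39·2869 + 44·2543
So 2543⁻¹ ≡ 44 (mod 2869).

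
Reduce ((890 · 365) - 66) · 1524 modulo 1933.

890 · 365 = 324850 ≡ 106 (mod 1933)
106 - 66 = 40
40 · 1524 = 60960 ≡ 1037 (mod 1933)

1037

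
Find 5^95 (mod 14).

3

Using repeated squaring:
95 in binary is 1011111, i.e. 95 = 64 + 16 + 8 + 4 + 2 + 1.
5^1 ≡ 5 (mod 14)
5^2 ≡ 5^2 = 25 ≡ 11 (mod 14)
5^4 ≡ 11^2 = 121 ≡ 9 (mod 14)
5^8 ≡ 9^2 = 81 ≡ 11 (mod 14)
5^16 ≡ 11^2 = 121 ≡ 9 (mod 14)
5^32 ≡ 9^2 = 81 ≡ 11 (mod 14)
5^64 ≡ 11^2 = 121 ≡ 9 (mod 14)
5^95 = 5^64 * 5^16 * 5^8 * 5^4 * 5^2 * 5^1 ≡ 9 * 9 * 11 * 9 * 11 * 5 (mod 14).
Accumulate the product:
9 * 9 = 81 ≡ 11
11 * 11 = 121 ≡ 9
9 * 9 = 81 ≡ 11
11 * 11 = 121 ≡ 9
9 * 5 = 45 ≡ 3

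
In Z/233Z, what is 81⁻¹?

210

By the extended Euclidean algorithm:
233 = 2·81 + 71
81 = 1·71 + 10
71 = 7·10 + 1
10 = 10·1 + 0
gcd(81, 233) = 1, so the inverse exists.
Back-substitute for 1:
1 = 1·71 − 7·10
  = −7·81 + 8·71
  = 8·233 − 23·81
So 81⁻¹ ≡ −23 ≡ 210 (mod 233).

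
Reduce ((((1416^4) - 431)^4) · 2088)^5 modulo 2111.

(1416)^4 ≡ 1133 (mod 2111)
1133 - 431 = 702
(702)^4 ≡ 972 (mod 2111)
972 · 2088 = 2029536 ≡ 865 (mod 2111)
(865)^5 ≡ 1283 (mod 2111)

1283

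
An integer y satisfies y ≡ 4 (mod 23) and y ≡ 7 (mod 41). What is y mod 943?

23⁻¹ mod 41: 23·25 ≡ 1 (mod 41), so 23⁻¹ ≡ 25.
y = 4 + 23·((7 − 4)·25 mod 41) = 4 + 23·34 = 786.

786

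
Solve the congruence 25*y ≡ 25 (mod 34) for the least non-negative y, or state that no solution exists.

gcd(25, 34) = 1, so a unique solution mod 34 exists.
25⁻¹ ≡ 15 (mod 34).
y ≡ 15*25 ≡ 1 (mod 34).

1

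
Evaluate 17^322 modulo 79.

17^1 ≡ 17 (mod 79)
17^2 ≡ 17^2 = 289 ≡ 52 (mod 79)
17^4 ≡ 52^2 = 2704 ≡ 18 (mod 79)
17^8 ≡ 18^2 = 324 ≡ 8 (mod 79)
17^16 ≡ 8^2 = 64 (mod 79)
17^32 ≡ 64^2 = 4096 ≡ 67 (mod 79)
17^64 ≡ 67^2 = 4489 ≡ 65 (mod 79)
17^128 ≡ 65^2 = 4225 ≡ 38 (mod 79)
17^256 ≡ 38^2 = 1444 ≡ 22 (mod 79)
17^322 = 17^256 · 17^64 · 17^2 ≡ 22 · 65 · 52 (mod 79).
Accumulate the product:
22 · 65 = 1430 ≡ 8
8 · 52 = 416 ≡ 21

21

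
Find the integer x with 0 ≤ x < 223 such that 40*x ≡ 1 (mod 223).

184

By the extended Euclidean algorithm:
223 = 5×40 + 23
40 = 1×23 + 17
23 = 1×17 + 6
17 = 2×6 + 5
6 = 1×5 + 1
5 = 5×1 + 0
gcd(40, 223) = 1, so the inverse exists.
Bézout: 1 = 7×223 − 39×40.
So 40⁻¹ ≡ −39 ≡ 184 (mod 223).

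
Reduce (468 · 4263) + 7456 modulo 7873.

468 · 4263 = 1995084 ≡ 3215 (mod 7873)
3215 + 7456 = 10671 ≡ 2798 (mod 7873)

2798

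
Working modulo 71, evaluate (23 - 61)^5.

23 - 61 = -38 ≡ 33 (mod 71)
(33)^5 ≡ 51 (mod 71)

51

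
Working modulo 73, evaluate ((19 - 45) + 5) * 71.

19 - 45 = -26 ≡ 47 (mod 73)
47 + 5 = 52
52 * 71 = 3692 ≡ 42 (mod 73)

42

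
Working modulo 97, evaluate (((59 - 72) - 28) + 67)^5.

59 - 72 = -13 ≡ 84 (mod 97)
84 - 28 = 56
56 + 67 = 123 ≡ 26 (mod 97)
(26)^5 ≡ 40 (mod 97)

40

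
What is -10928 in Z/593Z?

-10928 = -19·593 + 339, so -10928 ≡ 339 (mod 593).

339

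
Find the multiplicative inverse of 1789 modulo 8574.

4807

Apply the Euclidean algorithm and back-substitute:
8574 = 4×1789 + 1418
1789 = 1×1418 + 371
1418 = 3×371 + 305
371 = 1×305 + 66
305 = 4×66 + 41
66 = 1×41 + 25
41 = 1×25 + 16
25 = 1×16 + 9
16 = 1×9 + 7
9 = 1×7 + 2
7 = 3×2 + 1
2 = 2×1 + 0
gcd(1789, 8574) = 1, so the inverse exists.
Back-substitute for 1:
1 = 1×7 − 3×2
  = −3×9 + 4×7
  = 4×16 − 7×9
  = −7×25 + 11×16
  = 11×41 − 18×25
  = −18×66 + 29×41
  = 29×305 − 134×66
  = −134×371 + 163×305
  = 163×1418 − 623×371
  = −623×1789 + 786×1418
  = 786×8574 − 3767×1789
So 1789⁻¹ ≡ −3767 ≡ 4807 (mod 8574).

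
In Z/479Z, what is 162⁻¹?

479 = 2×162 + 155
162 = 1×155 + 7
155 = 22×7 + 1
7 = 7×1 + 0
gcd(162, 479) = 1, so the inverse exists.
Back-substitute for 1:
1 = 1×155 − 22×7
  = −22×162 + 23×155
  = 23×479 − 68×162
So 162⁻¹ ≡ −68 ≡ 411 (mod 479).

411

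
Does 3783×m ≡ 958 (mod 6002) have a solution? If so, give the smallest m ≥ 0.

4000

gcd(3783, 6002) = 1, so a unique solution mod 6002 exists.
3783⁻¹ ≡ 449 (mod 6002).
m ≡ 449×958 ≡ 4000 (mod 6002).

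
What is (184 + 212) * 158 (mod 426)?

184 + 212 = 396
396 * 158 = 62568 ≡ 372 (mod 426)

372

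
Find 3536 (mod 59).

3536 = 59·59 + 55, so 3536 ≡ 55 (mod 59).

55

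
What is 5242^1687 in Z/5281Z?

1687 in binary is 11010010111, i.e. 1687 = 1024 + 512 + 128 + 16 + 4 + 2 + 1.
5242^1 ≡ 5242 (mod 5281)
5242^2 ≡ 5242^2 = 27478564 ≡ 1521 (mod 5281)
5242^4 ≡ 1521^2 = 2313441 ≡ 363 (mod 5281)
5242^8 ≡ 363^2 = 131769 ≡ 5025 (mod 5281)
5242^16 ≡ 5025^2 = 25250625 ≡ 2164 (mod 5281)
5242^32 ≡ 2164^2 = 4682896 ≡ 3930 (mod 5281)
5242^64 ≡ 3930^2 = 15444900 ≡ 3256 (mod 5281)
5242^128 ≡ 3256^2 = 10601536 ≡ 2569 (mod 5281)
5242^256 ≡ 2569^2 = 6599761 ≡ 3792 (mod 5281)
5242^512 ≡ 3792^2 = 14379264 ≡ 4382 (mod 5281)
5242^1024 ≡ 4382^2 = 19201924 ≡ 208 (mod 5281)
5242^1687 = 5242^1024 * 5242^512 * 5242^128 * 5242^16 * 5242^4 * 5242^2 * 5242^1 ≡ 208 * 4382 * 2569 * 2164 * 363 * 1521 * 5242 (mod 5281).
Accumulate the product:
208 * 4382 = 911456 ≡ 3124
3124 * 2569 = 8025556 ≡ 3717
3717 * 2164 = 8043588 ≡ 625
625 * 363 = 226875 ≡ 5073
5073 * 1521 = 7716033 ≡ 492
492 * 5242 = 2579064 ≡ 1936

1936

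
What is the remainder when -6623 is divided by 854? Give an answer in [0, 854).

-6623 = -8×854 + 209, so -6623 ≡ 209 (mod 854).

209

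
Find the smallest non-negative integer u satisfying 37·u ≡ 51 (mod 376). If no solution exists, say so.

gcd(37, 376) = 1, so a unique solution mod 376 exists.
37⁻¹ ≡ 61 (mod 376).
u ≡ 61·51 ≡ 103 (mod 376).

103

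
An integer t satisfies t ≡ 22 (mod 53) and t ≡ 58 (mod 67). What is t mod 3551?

53⁻¹ mod 67: 53×43 ≡ 1 (mod 67), so 53⁻¹ ≡ 43.
t = 22 + 53×((58 − 22)×43 mod 67) = 22 + 53×7 = 393.
Check: 393 mod 53 = 22, 393 mod 67 = 58. ✓

393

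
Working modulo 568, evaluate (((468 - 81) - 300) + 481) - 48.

468 - 81 = 387
387 - 300 = 87
87 + 481 = 568 ≡ 0 (mod 568)
0 - 48 = -48 ≡ 520 (mod 568)

520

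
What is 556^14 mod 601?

574

Using repeated squaring:
556^1 ≡ 556 (mod 601)
556^2 ≡ 556^2 = 309136 ≡ 222 (mod 601)
556^4 ≡ 222^2 = 49284 ≡ 2 (mod 601)
556^8 ≡ 2^2 = 4 (mod 601)
556^14 = 556^8 × 556^4 × 556^2 ≡ 4 × 2 × 222 (mod 601).
Accumulate the product:
4 × 2 = 8
8 × 222 = 1776 ≡ 574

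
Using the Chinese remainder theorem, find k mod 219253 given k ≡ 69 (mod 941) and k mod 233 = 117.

78172

941⁻¹ mod 233: 941×26 ≡ 1 (mod 233), so 941⁻¹ ≡ 26.
k = 69 + 941×((117 − 69)×26 mod 233) = 69 + 941×83 = 78172.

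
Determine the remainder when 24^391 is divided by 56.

391 in binary is 110000111, i.e. 391 = 256 + 128 + 4 + 2 + 1.
24^1 ≡ 24 (mod 56)
24^2 ≡ 24^2 = 576 ≡ 16 (mod 56)
24^4 ≡ 16^2 = 256 ≡ 32 (mod 56)
24^8 ≡ 32^2 = 1024 ≡ 16 (mod 56)
24^16 ≡ 16^2 = 256 ≡ 32 (mod 56)
24^32 ≡ 32^2 = 1024 ≡ 16 (mod 56)
24^64 ≡ 16^2 = 256 ≡ 32 (mod 56)
24^128 ≡ 32^2 = 1024 ≡ 16 (mod 56)
24^256 ≡ 16^2 = 256 ≡ 32 (mod 56)
24^391 = 24^256 × 24^128 × 24^4 × 24^2 × 24^1 ≡ 32 × 16 × 32 × 16 × 24 (mod 56).
Accumulate the product:
32 × 16 = 512 ≡ 8
8 × 32 = 256 ≡ 32
32 × 16 = 512 ≡ 8
8 × 24 = 192 ≡ 24

24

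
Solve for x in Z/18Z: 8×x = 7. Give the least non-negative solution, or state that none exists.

gcd(8, 18) = 2, and 2 does not divide 7.
So the congruence has no solution.

no solution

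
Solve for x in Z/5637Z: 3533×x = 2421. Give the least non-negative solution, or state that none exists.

gcd(3533, 5637) = 1, so a unique solution mod 5637 exists.
3533⁻¹ ≡ 785 (mod 5637).
x ≡ 785×2421 ≡ 816 (mod 5637).

816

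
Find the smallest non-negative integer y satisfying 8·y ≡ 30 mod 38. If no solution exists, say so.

18

gcd(8, 38) = 2, and 2 | 30, so solutions exist.
Divide through by 2: 4·y ≡ 15 mod 19.
4⁻¹ ≡ 5 (mod 19).
y ≡ 5·15 ≡ 18 (mod 19).
The smallest non-negative solution is y = 18.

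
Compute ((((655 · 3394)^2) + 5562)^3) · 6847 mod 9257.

4116

655 · 3394 = 2223070 ≡ 1390 (mod 9257)
(1390)^2 ≡ 6644 (mod 9257)
6644 + 5562 = 12206 ≡ 2949 (mod 9257)
(2949)^3 ≡ 7788 (mod 9257)
7788 · 6847 = 53324436 ≡ 4116 (mod 9257)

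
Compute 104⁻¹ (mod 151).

By the extended Euclidean algorithm:
151 = 1·104 + 47
104 = 2·47 + 10
47 = 4·10 + 7
10 = 1·7 + 3
7 = 2·3 + 1
3 = 3·1 + 0
gcd(104, 151) = 1, so the inverse exists.
Bézout: 1 = 31·151 − 45·104.
So 104⁻¹ ≡ −45 ≡ 106 (mod 151).

106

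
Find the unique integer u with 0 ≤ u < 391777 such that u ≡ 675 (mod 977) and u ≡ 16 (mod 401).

977⁻¹ mod 401: 977·55 ≡ 1 (mod 401), so 977⁻¹ ≡ 55.
u = 675 + 977·((16 − 675)·55 mod 401) = 675 + 977·246 = 241017.

241017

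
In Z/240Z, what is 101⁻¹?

221

Apply the Euclidean algorithm and back-substitute:
240 = 2·101 + 38
101 = 2·38 + 25
38 = 1·25 + 13
25 = 1·13 + 12
13 = 1·12 + 1
12 = 12·1 + 0
gcd(101, 240) = 1, so the inverse exists.
Back-substitute for 1:
1 = 1·13 − 1·12
  = −1·25 + 2·13
  = 2·38 − 3·25
  = −3·101 + 8·38
  = 8·240 − 19·101
So 101⁻¹ ≡ −19 ≡ 221 (mod 240).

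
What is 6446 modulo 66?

6446 = 97×66 + 44, so 6446 ≡ 44 (mod 66).

44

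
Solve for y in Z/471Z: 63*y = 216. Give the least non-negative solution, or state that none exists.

gcd(63, 471) = 3, and 3 | 216, so solutions exist.
Divide through by 3: 21*y mod 157 = 72.
21⁻¹ ≡ 15 (mod 157).
y ≡ 15*72 ≡ 138 (mod 157).
The smallest non-negative solution is y = 138.

138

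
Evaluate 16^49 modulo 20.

16

Compute successive squares:
16^1 ≡ 16 (mod 20)
16^2 ≡ 16^2 = 256 ≡ 16 (mod 20)
16^4 ≡ 16^2 = 256 ≡ 16 (mod 20)
16^8 ≡ 16^2 = 256 ≡ 16 (mod 20)
16^16 ≡ 16^2 = 256 ≡ 16 (mod 20)
16^32 ≡ 16^2 = 256 ≡ 16 (mod 20)
16^49 = 16^32 * 16^16 * 16^1 ≡ 16 * 16 * 16 (mod 20).
Accumulate the product:
16 * 16 = 256 ≡ 16
16 * 16 = 256 ≡ 16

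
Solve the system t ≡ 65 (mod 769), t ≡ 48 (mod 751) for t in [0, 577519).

769⁻¹ mod 751: 769·459 ≡ 1 (mod 751), so 769⁻¹ ≡ 459.
t = 65 + 769·((48 − 65)·459 mod 751) = 65 + 769·458 = 352267.
Check: 352267 mod 769 = 65, 352267 mod 751 = 48. ✓

352267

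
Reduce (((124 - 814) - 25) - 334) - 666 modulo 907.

124 - 814 = -690 ≡ 217 (mod 907)
217 - 25 = 192
192 - 334 = -142 ≡ 765 (mod 907)
765 - 666 = 99

99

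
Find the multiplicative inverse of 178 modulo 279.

Run the extended Euclidean algorithm:
279 = 1*178 + 101
178 = 1*101 + 77
101 = 1*77 + 24
77 = 3*24 + 5
24 = 4*5 + 4
5 = 1*4 + 1
4 = 4*1 + 0
gcd(178, 279) = 1, so the inverse exists.
Bézout: 1 = −37*279 + 58*178.
So 178⁻¹ ≡ 58 (mod 279).

58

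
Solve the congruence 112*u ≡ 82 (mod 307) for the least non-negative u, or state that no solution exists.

gcd(112, 307) = 1, so a unique solution mod 307 exists.
112⁻¹ ≡ 233 (mod 307).
u ≡ 233*82 ≡ 72 (mod 307).

72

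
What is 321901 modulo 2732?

2257

321901 = 117·2732 + 2257, so 321901 ≡ 2257 (mod 2732).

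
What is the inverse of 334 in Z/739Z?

Run the extended Euclidean algorithm:
739 = 2·334 + 71
334 = 4·71 + 50
71 = 1·50 + 21
50 = 2·21 + 8
21 = 2·8 + 5
8 = 1·5 + 3
5 = 1·3 + 2
3 = 1·2 + 1
2 = 2·1 + 0
gcd(334, 739) = 1, so the inverse exists.
Back-substitute for 1:
1 = 1·3 − 1·2
  = −1·5 + 2·3
  = 2·8 − 3·5
  = −3·21 + 8·8
  = 8·50 − 19·21
  = −19·71 + 27·50
  = 27·334 − 127·71
  = −127·739 + 281·334
So 334⁻¹ ≡ 281 (mod 739).

281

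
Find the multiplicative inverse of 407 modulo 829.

Run the extended Euclidean algorithm:
829 = 2×407 + 15
407 = 27×15 + 2
15 = 7×2 + 1
2 = 2×1 + 0
gcd(407, 829) = 1, so the inverse exists.
Back-substitute for 1:
1 = 1×15 − 7×2
  = −7×407 + 190×15
  = 190×829 − 387×407
So 407⁻¹ ≡ −387 ≡ 442 (mod 829).

442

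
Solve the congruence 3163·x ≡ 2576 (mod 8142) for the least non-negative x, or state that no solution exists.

5198

gcd(3163, 8142) = 1, so a unique solution mod 8142 exists.
3163⁻¹ ≡ 6649 (mod 8142).
x ≡ 6649·2576 ≡ 5198 (mod 8142).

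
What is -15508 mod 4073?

-15508 = -4·4073 + 784, so -15508 ≡ 784 (mod 4073).

784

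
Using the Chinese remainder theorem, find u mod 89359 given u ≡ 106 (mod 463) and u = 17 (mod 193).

463⁻¹ mod 193: 463·188 ≡ 1 (mod 193), so 463⁻¹ ≡ 188.
u = 106 + 463·((17 − 106)·188 mod 193) = 106 + 463·59 = 27423.
Check: 27423 mod 463 = 106, 27423 mod 193 = 17. ✓

27423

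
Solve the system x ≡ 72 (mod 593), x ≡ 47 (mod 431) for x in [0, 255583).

45733

593⁻¹ mod 431: 593*290 ≡ 1 (mod 431), so 593⁻¹ ≡ 290.
x = 72 + 593*((47 − 72)*290 mod 431) = 72 + 593*77 = 45733.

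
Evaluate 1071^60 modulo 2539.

Compute successive squares:
60 in binary is 111100, i.e. 60 = 32 + 16 + 8 + 4.
1071^1 ≡ 1071 (mod 2539)
1071^2 ≡ 1071^2 = 1147041 ≡ 1952 (mod 2539)
1071^4 ≡ 1952^2 = 3810304 ≡ 1804 (mod 2539)
1071^8 ≡ 1804^2 = 3254416 ≡ 1957 (mod 2539)
1071^16 ≡ 1957^2 = 3829849 ≡ 1037 (mod 2539)
1071^32 ≡ 1037^2 = 1075369 ≡ 1372 (mod 2539)
1071^60 = 1071^32 * 1071^16 * 1071^8 * 1071^4 ≡ 1372 * 1037 * 1957 * 1804 (mod 2539).
Accumulate the product:
1372 * 1037 = 1422764 ≡ 924
924 * 1957 = 1808268 ≡ 500
500 * 1804 = 902000 ≡ 655

655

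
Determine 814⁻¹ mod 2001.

1030

2001 = 2·814 + 373
814 = 2·373 + 68
373 = 5·68 + 33
68 = 2·33 + 2
33 = 16·2 + 1
2 = 2·1 + 0
gcd(814, 2001) = 1, so the inverse exists.
Back-substitute for 1:
1 = 1·33 − 16·2
  = −16·68 + 33·33
  = 33·373 − 181·68
  = −181·814 + 395·373
  = 395·2001 − 971·814
So 814⁻¹ ≡ −971 ≡ 1030 (mod 2001).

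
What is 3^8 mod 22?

By square-and-multiply:
3^1 ≡ 3 (mod 22)
3^2 ≡ 3^2 = 9 (mod 22)
3^4 ≡ 9^2 = 81 ≡ 15 (mod 22)
3^8 ≡ 15^2 = 225 ≡ 5 (mod 22)
So 3^8 ≡ 5 (mod 22).

5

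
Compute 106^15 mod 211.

By square-and-multiply:
15 in binary is 1111, i.e. 15 = 8 + 4 + 2 + 1.
106^1 ≡ 106 (mod 211)
106^2 ≡ 106^2 = 11236 ≡ 53 (mod 211)
106^4 ≡ 53^2 = 2809 ≡ 66 (mod 211)
106^8 ≡ 66^2 = 4356 ≡ 136 (mod 211)
106^15 = 106^8 × 106^4 × 106^2 × 106^1 ≡ 136 × 66 × 53 × 106 (mod 211).
Accumulate the product:
136 × 66 = 8976 ≡ 114
114 × 53 = 6042 ≡ 134
134 × 106 = 14204 ≡ 67

67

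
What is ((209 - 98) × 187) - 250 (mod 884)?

209 - 98 = 111
111 × 187 = 20757 ≡ 425 (mod 884)
425 - 250 = 175

175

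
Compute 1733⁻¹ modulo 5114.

5114 = 2×1733 + 1648
1733 = 1×1648 + 85
1648 = 19×85 + 33
85 = 2×33 + 19
33 = 1×19 + 14
19 = 1×14 + 5
14 = 2×5 + 4
5 = 1×4 + 1
4 = 4×1 + 0
gcd(1733, 5114) = 1, so the inverse exists.
Bézout: 1 = −367×5114 + 1083×1733.
So 1733⁻¹ ≡ 1083 (mod 5114).

1083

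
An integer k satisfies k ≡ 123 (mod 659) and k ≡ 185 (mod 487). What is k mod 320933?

659⁻¹ mod 487: 659·252 ≡ 1 (mod 487), so 659⁻¹ ≡ 252.
k = 123 + 659·((185 − 123)·252 mod 487) = 123 + 659·40 = 26483.

26483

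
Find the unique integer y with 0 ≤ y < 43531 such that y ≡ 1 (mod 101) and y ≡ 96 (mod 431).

38886

101⁻¹ mod 431: 101·367 ≡ 1 (mod 431), so 101⁻¹ ≡ 367.
y = 1 + 101·((96 − 1)·367 mod 431) = 1 + 101·385 = 38886.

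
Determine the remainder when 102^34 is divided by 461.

229

34 in binary is 100010, i.e. 34 = 32 + 2.
102^1 ≡ 102 (mod 461)
102^2 ≡ 102^2 = 10404 ≡ 262 (mod 461)
102^4 ≡ 262^2 = 68644 ≡ 416 (mod 461)
102^8 ≡ 416^2 = 173056 ≡ 181 (mod 461)
102^16 ≡ 181^2 = 32761 ≡ 30 (mod 461)
102^32 ≡ 30^2 = 900 ≡ 439 (mod 461)
102^34 = 102^32 × 102^2 ≡ 439 × 262 (mod 461).
439 × 262 = 115018 ≡ 229 (mod 461).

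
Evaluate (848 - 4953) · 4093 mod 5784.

848 - 4953 = -4105 ≡ 1679 (mod 5784)
1679 · 4093 = 6872147 ≡ 755 (mod 5784)

755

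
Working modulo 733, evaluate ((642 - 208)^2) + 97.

72

642 - 208 = 434
(434)^2 ≡ 708 (mod 733)
708 + 97 = 805 ≡ 72 (mod 733)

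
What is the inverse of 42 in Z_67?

Apply the Euclidean algorithm and back-substitute:
67 = 1×42 + 25
42 = 1×25 + 17
25 = 1×17 + 8
17 = 2×8 + 1
8 = 8×1 + 0
gcd(42, 67) = 1, so the inverse exists.
Bézout: 1 = −5×67 + 8×42.
So 42⁻¹ ≡ 8 (mod 67).

8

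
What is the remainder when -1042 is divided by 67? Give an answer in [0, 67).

-1042 = -16*67 + 30, so -1042 ≡ 30 (mod 67).

30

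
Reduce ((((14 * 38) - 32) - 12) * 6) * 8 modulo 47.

14 * 38 = 532 ≡ 15 (mod 47)
15 - 32 = -17 ≡ 30 (mod 47)
30 - 12 = 18
18 * 6 = 108 ≡ 14 (mod 47)
14 * 8 = 112 ≡ 18 (mod 47)

18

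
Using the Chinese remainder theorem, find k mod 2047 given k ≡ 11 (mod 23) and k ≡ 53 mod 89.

1299

23⁻¹ mod 89: 23·31 ≡ 1 (mod 89), so 23⁻¹ ≡ 31.
k = 11 + 23·((53 − 11)·31 mod 89) = 11 + 23·56 = 1299.
Check: 1299 mod 23 = 11, 1299 mod 89 = 53. ✓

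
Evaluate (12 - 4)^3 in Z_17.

12 - 4 = 8
(8)^3 ≡ 2 (mod 17)

2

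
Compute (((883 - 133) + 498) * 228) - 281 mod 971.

883 - 133 = 750
750 + 498 = 1248 ≡ 277 (mod 971)
277 * 228 = 63156 ≡ 41 (mod 971)
41 - 281 = -240 ≡ 731 (mod 971)

731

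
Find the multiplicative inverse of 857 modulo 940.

453

Run the extended Euclidean algorithm:
940 = 1×857 + 83
857 = 10×83 + 27
83 = 3×27 + 2
27 = 13×2 + 1
2 = 2×1 + 0
gcd(857, 940) = 1, so the inverse exists.
Bézout: 1 = −413×940 + 453×857.
So 857⁻¹ ≡ 453 (mod 940).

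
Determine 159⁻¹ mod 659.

315

659 = 4*159 + 23
159 = 6*23 + 21
23 = 1*21 + 2
21 = 10*2 + 1
2 = 2*1 + 0
gcd(159, 659) = 1, so the inverse exists.
Bézout: 1 = −76*659 + 315*159.
So 159⁻¹ ≡ 315 (mod 659).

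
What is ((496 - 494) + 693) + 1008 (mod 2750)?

1703

496 - 494 = 2
2 + 693 = 695
695 + 1008 = 1703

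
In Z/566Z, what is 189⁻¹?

3

Apply the Euclidean algorithm and back-substitute:
566 = 2·189 + 188
189 = 1·188 + 1
188 = 188·1 + 0
gcd(189, 566) = 1, so the inverse exists.
Bézout: 1 = −1·566 + 3·189.
So 189⁻¹ ≡ 3 (mod 566).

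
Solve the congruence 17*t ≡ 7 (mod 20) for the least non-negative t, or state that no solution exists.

gcd(17, 20) = 1, so a unique solution mod 20 exists.
17⁻¹ ≡ 13 (mod 20).
t ≡ 13*7 ≡ 11 (mod 20).

11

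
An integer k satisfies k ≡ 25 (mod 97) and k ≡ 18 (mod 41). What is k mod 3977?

97⁻¹ mod 41: 97×11 ≡ 1 (mod 41), so 97⁻¹ ≡ 11.
k = 25 + 97×((18 − 25)×11 mod 41) = 25 + 97×5 = 510.

510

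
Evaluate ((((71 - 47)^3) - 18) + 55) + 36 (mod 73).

27

71 - 47 = 24
(24)^3 ≡ 27 (mod 73)
27 - 18 = 9
9 + 55 = 64
64 + 36 = 100 ≡ 27 (mod 73)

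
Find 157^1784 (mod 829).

1784 in binary is 11011111000, i.e. 1784 = 1024 + 512 + 128 + 64 + 32 + 16 + 8.
157^1 ≡ 157 (mod 829)
157^2 ≡ 157^2 = 24649 ≡ 608 (mod 829)
157^4 ≡ 608^2 = 369664 ≡ 759 (mod 829)
157^8 ≡ 759^2 = 576081 ≡ 755 (mod 829)
157^16 ≡ 755^2 = 570025 ≡ 502 (mod 829)
157^32 ≡ 502^2 = 252004 ≡ 817 (mod 829)
157^64 ≡ 817^2 = 667489 ≡ 144 (mod 829)
157^128 ≡ 144^2 = 20736 ≡ 11 (mod 829)
157^256 ≡ 11^2 = 121 (mod 829)
157^512 ≡ 121^2 = 14641 ≡ 548 (mod 829)
157^1024 ≡ 548^2 = 300304 ≡ 206 (mod 829)
157^1784 = 157^1024 · 157^512 · 157^128 · 157^64 · 157^32 · 157^16 · 157^8 ≡ 206 · 548 · 11 · 144 · 817 · 502 · 755 (mod 829).
Accumulate the product:
206 · 548 = 112888 ≡ 144
144 · 11 = 1584 ≡ 755
755 · 144 = 108720 ≡ 121
121 · 817 = 98857 ≡ 206
206 · 502 = 103412 ≡ 616
616 · 755 = 465080 ≡ 11

11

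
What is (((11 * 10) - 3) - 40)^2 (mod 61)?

11 * 10 = 110 ≡ 49 (mod 61)
49 - 3 = 46
46 - 40 = 6
(6)^2 ≡ 36 (mod 61)

36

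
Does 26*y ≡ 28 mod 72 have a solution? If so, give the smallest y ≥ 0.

26

gcd(26, 72) = 2, and 2 | 28, so solutions exist.
Divide through by 2: 13*y ≡ 14 (mod 36).
13⁻¹ ≡ 25 (mod 36).
y ≡ 25*14 ≡ 26 (mod 36).
The smallest non-negative solution is y = 26.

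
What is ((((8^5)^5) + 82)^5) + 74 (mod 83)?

16

(8)^5 ≡ 66 (mod 83)
(66)^5 ≡ 24 (mod 83)
24 + 82 = 106 ≡ 23 (mod 83)
(23)^5 ≡ 25 (mod 83)
25 + 74 = 99 ≡ 16 (mod 83)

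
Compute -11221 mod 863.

861

-11221 = -14×863 + 861, so -11221 ≡ 861 (mod 863).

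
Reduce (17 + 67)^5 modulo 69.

30

17 + 67 = 84 ≡ 15 (mod 69)
(15)^5 ≡ 30 (mod 69)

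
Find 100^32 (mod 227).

59

Compute successive squares:
100^1 ≡ 100 (mod 227)
100^2 ≡ 100^2 = 10000 ≡ 12 (mod 227)
100^4 ≡ 12^2 = 144 (mod 227)
100^8 ≡ 144^2 = 20736 ≡ 79 (mod 227)
100^16 ≡ 79^2 = 6241 ≡ 112 (mod 227)
100^32 ≡ 112^2 = 12544 ≡ 59 (mod 227)
So 100^32 ≡ 59 (mod 227).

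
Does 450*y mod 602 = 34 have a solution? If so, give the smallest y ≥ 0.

gcd(450, 602) = 2, and 2 | 34, so solutions exist.
Divide through by 2: 225*y = 17 (mod 301).
225⁻¹ ≡ 99 (mod 301).
y ≡ 99*17 ≡ 178 (mod 301).
The smallest non-negative solution is y = 178.

178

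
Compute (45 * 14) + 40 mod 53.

45 * 14 = 630 ≡ 47 (mod 53)
47 + 40 = 87 ≡ 34 (mod 53)

34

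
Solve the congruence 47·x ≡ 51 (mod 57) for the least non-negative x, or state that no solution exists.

12

gcd(47, 57) = 1, so a unique solution mod 57 exists.
47⁻¹ ≡ 17 (mod 57).
x ≡ 17·51 ≡ 12 (mod 57).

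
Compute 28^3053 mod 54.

3053 in binary is 101111101101, i.e. 3053 = 2048 + 512 + 256 + 128 + 64 + 32 + 8 + 4 + 1.
28^1 ≡ 28 (mod 54)
28^2 ≡ 28^2 = 784 ≡ 28 (mod 54)
28^4 ≡ 28^2 = 784 ≡ 28 (mod 54)
28^8 ≡ 28^2 = 784 ≡ 28 (mod 54)
28^16 ≡ 28^2 = 784 ≡ 28 (mod 54)
28^32 ≡ 28^2 = 784 ≡ 28 (mod 54)
28^64 ≡ 28^2 = 784 ≡ 28 (mod 54)
28^128 ≡ 28^2 = 784 ≡ 28 (mod 54)
28^256 ≡ 28^2 = 784 ≡ 28 (mod 54)
28^512 ≡ 28^2 = 784 ≡ 28 (mod 54)
28^1024 ≡ 28^2 = 784 ≡ 28 (mod 54)
28^2048 ≡ 28^2 = 784 ≡ 28 (mod 54)
28^3053 = 28^2048 * 28^512 * 28^256 * 28^128 * 28^64 * 28^32 * 28^8 * 28^4 * 28^1 ≡ 28 * 28 * 28 * 28 * 28 * 28 * 28 * 28 * 28 (mod 54).
Accumulate the product:
28 * 28 = 784 ≡ 28
28 * 28 = 784 ≡ 28
28 * 28 = 784 ≡ 28
28 * 28 = 784 ≡ 28
28 * 28 = 784 ≡ 28
28 * 28 = 784 ≡ 28
28 * 28 = 784 ≡ 28
28 * 28 = 784 ≡ 28

28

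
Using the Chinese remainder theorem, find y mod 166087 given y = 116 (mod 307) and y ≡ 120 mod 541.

143485

307⁻¹ mod 541: 307·252 ≡ 1 (mod 541), so 307⁻¹ ≡ 252.
y = 116 + 307·((120 − 116)·252 mod 541) = 116 + 307·467 = 143485.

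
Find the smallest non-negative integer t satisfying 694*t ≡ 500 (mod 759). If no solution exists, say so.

401

gcd(694, 759) = 1, so a unique solution mod 759 exists.
694⁻¹ ≡ 397 (mod 759).
t ≡ 397*500 ≡ 401 (mod 759).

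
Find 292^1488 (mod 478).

292^1 ≡ 292 (mod 478)
292^2 ≡ 292^2 = 85264 ≡ 180 (mod 478)
292^4 ≡ 180^2 = 32400 ≡ 374 (mod 478)
292^8 ≡ 374^2 = 139876 ≡ 300 (mod 478)
292^16 ≡ 300^2 = 90000 ≡ 136 (mod 478)
292^32 ≡ 136^2 = 18496 ≡ 332 (mod 478)
292^64 ≡ 332^2 = 110224 ≡ 284 (mod 478)
292^128 ≡ 284^2 = 80656 ≡ 352 (mod 478)
292^256 ≡ 352^2 = 123904 ≡ 102 (mod 478)
292^512 ≡ 102^2 = 10404 ≡ 366 (mod 478)
292^1024 ≡ 366^2 = 133956 ≡ 116 (mod 478)
292^1488 = 292^1024 · 292^256 · 292^128 · 292^64 · 292^16 ≡ 116 · 102 · 352 · 284 · 136 (mod 478).
Accumulate the product:
116 · 102 = 11832 ≡ 360
360 · 352 = 126720 ≡ 50
50 · 284 = 14200 ≡ 338
338 · 136 = 45968 ≡ 80

80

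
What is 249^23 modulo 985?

964

By square-and-multiply:
23 in binary is 10111, i.e. 23 = 16 + 4 + 2 + 1.
249^1 ≡ 249 (mod 985)
249^2 ≡ 249^2 = 62001 ≡ 931 (mod 985)
249^4 ≡ 931^2 = 866761 ≡ 946 (mod 985)
249^8 ≡ 946^2 = 894916 ≡ 536 (mod 985)
249^16 ≡ 536^2 = 287296 ≡ 661 (mod 985)
249^23 = 249^16 · 249^4 · 249^2 · 249^1 ≡ 661 · 946 · 931 · 249 (mod 985).
Accumulate the product:
661 · 946 = 625306 ≡ 816
816 · 931 = 759696 ≡ 261
261 · 249 = 64989 ≡ 964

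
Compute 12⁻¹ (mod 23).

Apply the Euclidean algorithm and back-substitute:
23 = 1·12 + 11
12 = 1·11 + 1
11 = 11·1 + 0
gcd(12, 23) = 1, so the inverse exists.
Bézout: 1 = −1·23 + 2·12.
So 12⁻¹ ≡ 2 (mod 23).

2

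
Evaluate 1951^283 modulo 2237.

283 in binary is 100011011, i.e. 283 = 256 + 16 + 8 + 2 + 1.
1951^1 ≡ 1951 (mod 2237)
1951^2 ≡ 1951^2 = 3806401 ≡ 1264 (mod 2237)
1951^4 ≡ 1264^2 = 1597696 ≡ 478 (mod 2237)
1951^8 ≡ 478^2 = 228484 ≡ 310 (mod 2237)
1951^16 ≡ 310^2 = 96100 ≡ 2146 (mod 2237)
1951^32 ≡ 2146^2 = 4605316 ≡ 1570 (mod 2237)
1951^64 ≡ 1570^2 = 2464900 ≡ 1963 (mod 2237)
1951^128 ≡ 1963^2 = 3853369 ≡ 1255 (mod 2237)
1951^256 ≡ 1255^2 = 1575025 ≡ 177 (mod 2237)
1951^283 = 1951^256 × 1951^16 × 1951^8 × 1951^2 × 1951^1 ≡ 177 × 2146 × 310 × 1264 × 1951 (mod 2237).
Accumulate the product:
177 × 2146 = 379842 ≡ 1789
1789 × 310 = 554590 ≡ 2051
2051 × 1264 = 2592464 ≡ 2018
2018 × 1951 = 3937118 ≡ 2235

2235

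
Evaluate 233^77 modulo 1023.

By square-and-multiply:
233^1 ≡ 233 (mod 1023)
233^2 ≡ 233^2 = 54289 ≡ 70 (mod 1023)
233^4 ≡ 70^2 = 4900 ≡ 808 (mod 1023)
233^8 ≡ 808^2 = 652864 ≡ 190 (mod 1023)
233^16 ≡ 190^2 = 36100 ≡ 295 (mod 1023)
233^32 ≡ 295^2 = 87025 ≡ 70 (mod 1023)
233^64 ≡ 70^2 = 4900 ≡ 808 (mod 1023)
233^77 = 233^64 × 233^8 × 233^4 × 233^1 ≡ 808 × 190 × 808 × 233 (mod 1023).
Accumulate the product:
808 × 190 = 153520 ≡ 70
70 × 808 = 56560 ≡ 295
295 × 233 = 68735 ≡ 194

194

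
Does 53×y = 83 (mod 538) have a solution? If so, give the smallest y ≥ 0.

gcd(53, 538) = 1, so a unique solution mod 538 exists.
53⁻¹ ≡ 335 (mod 538).
y ≡ 335×83 ≡ 367 (mod 538).

367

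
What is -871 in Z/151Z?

35

-871 = -6×151 + 35, so -871 ≡ 35 (mod 151).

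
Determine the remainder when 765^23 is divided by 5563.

765^1 ≡ 765 (mod 5563)
765^2 ≡ 765^2 = 585225 ≡ 1110 (mod 5563)
765^4 ≡ 1110^2 = 1232100 ≡ 2677 (mod 5563)
765^8 ≡ 2677^2 = 7166329 ≡ 1185 (mod 5563)
765^16 ≡ 1185^2 = 1404225 ≡ 2349 (mod 5563)
765^23 = 765^16 · 765^4 · 765^2 · 765^1 ≡ 2349 · 2677 · 1110 · 765 (mod 5563).
Accumulate the product:
2349 · 2677 = 6288273 ≡ 2083
2083 · 1110 = 2312130 ≡ 3485
3485 · 765 = 2666025 ≡ 1348

1348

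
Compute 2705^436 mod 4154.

411

Compute successive squares:
436 in binary is 110110100, i.e. 436 = 256 + 128 + 32 + 16 + 4.
2705^1 ≡ 2705 (mod 4154)
2705^2 ≡ 2705^2 = 7317025 ≡ 1831 (mod 4154)
2705^4 ≡ 1831^2 = 3352561 ≡ 283 (mod 4154)
2705^8 ≡ 283^2 = 80089 ≡ 1163 (mod 4154)
2705^16 ≡ 1163^2 = 1352569 ≡ 2519 (mod 4154)
2705^32 ≡ 2519^2 = 6345361 ≡ 2203 (mod 4154)
2705^64 ≡ 2203^2 = 4853209 ≡ 1337 (mod 4154)
2705^128 ≡ 1337^2 = 1787569 ≡ 1349 (mod 4154)
2705^256 ≡ 1349^2 = 1819801 ≡ 349 (mod 4154)
2705^436 = 2705^256 · 2705^128 · 2705^32 · 2705^16 · 2705^4 ≡ 349 · 1349 · 2203 · 2519 · 283 (mod 4154).
Accumulate the product:
349 · 1349 = 470801 ≡ 1399
1399 · 2203 = 3081997 ≡ 3883
3883 · 2519 = 9781277 ≡ 2761
2761 · 283 = 781363 ≡ 411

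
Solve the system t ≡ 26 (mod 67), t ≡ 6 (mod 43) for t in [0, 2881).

67⁻¹ mod 43: 67·9 ≡ 1 (mod 43), so 67⁻¹ ≡ 9.
t = 26 + 67·((6 − 26)·9 mod 43) = 26 + 67·35 = 2371.
Check: 2371 mod 67 = 26, 2371 mod 43 = 6. ✓

2371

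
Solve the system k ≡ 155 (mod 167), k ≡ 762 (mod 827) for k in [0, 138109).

46247

167⁻¹ mod 827: 167·104 ≡ 1 (mod 827), so 167⁻¹ ≡ 104.
k = 155 + 167·((762 − 155)·104 mod 827) = 155 + 167·276 = 46247.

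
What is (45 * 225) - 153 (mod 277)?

45 * 225 = 10125 ≡ 153 (mod 277)
153 - 153 = 0

0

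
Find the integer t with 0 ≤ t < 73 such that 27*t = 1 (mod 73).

46

Run the extended Euclidean algorithm:
73 = 2*27 + 19
27 = 1*19 + 8
19 = 2*8 + 3
8 = 2*3 + 2
3 = 1*2 + 1
2 = 2*1 + 0
gcd(27, 73) = 1, so the inverse exists.
Back-substitute for 1:
1 = 1*3 − 1*2
  = −1*8 + 3*3
  = 3*19 − 7*8
  = −7*27 + 10*19
  = 10*73 − 27*27
So 27⁻¹ ≡ −27 ≡ 46 (mod 73).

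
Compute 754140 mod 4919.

1533

754140 = 153×4919 + 1533, so 754140 ≡ 1533 (mod 4919).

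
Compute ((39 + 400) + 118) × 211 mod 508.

179

39 + 400 = 439
439 + 118 = 557 ≡ 49 (mod 508)
49 × 211 = 10339 ≡ 179 (mod 508)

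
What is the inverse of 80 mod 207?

Run the extended Euclidean algorithm:
207 = 2·80 + 47
80 = 1·47 + 33
47 = 1·33 + 14
33 = 2·14 + 5
14 = 2·5 + 4
5 = 1·4 + 1
4 = 4·1 + 0
gcd(80, 207) = 1, so the inverse exists.
Back-substitute for 1:
1 = 1·5 − 1·4
  = −1·14 + 3·5
  = 3·33 − 7·14
  = −7·47 + 10·33
  = 10·80 − 17·47
  = −17·207 + 44·80
So 80⁻¹ ≡ 44 (mod 207).

44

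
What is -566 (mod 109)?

88

-566 = -6*109 + 88, so -566 ≡ 88 (mod 109).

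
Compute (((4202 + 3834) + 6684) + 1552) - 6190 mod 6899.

3183

4202 + 3834 = 8036 ≡ 1137 (mod 6899)
1137 + 6684 = 7821 ≡ 922 (mod 6899)
922 + 1552 = 2474
2474 - 6190 = -3716 ≡ 3183 (mod 6899)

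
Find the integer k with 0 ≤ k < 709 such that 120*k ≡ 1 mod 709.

By the extended Euclidean algorithm:
709 = 5×120 + 109
120 = 1×109 + 11
109 = 9×11 + 10
11 = 1×10 + 1
10 = 10×1 + 0
gcd(120, 709) = 1, so the inverse exists.
Back-substitute for 1:
1 = 1×11 − 1×10
  = −1×109 + 10×11
  = 10×120 − 11×109
  = −11×709 + 65×120
So 120⁻¹ ≡ 65 (mod 709).

65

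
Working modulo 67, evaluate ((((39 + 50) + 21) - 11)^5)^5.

39 + 50 = 89 ≡ 22 (mod 67)
22 + 21 = 43
43 - 11 = 32
(32)^5 ≡ 28 (mod 67)
(28)^5 ≡ 11 (mod 67)

11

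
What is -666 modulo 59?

42

-666 = -12*59 + 42, so -666 ≡ 42 (mod 59).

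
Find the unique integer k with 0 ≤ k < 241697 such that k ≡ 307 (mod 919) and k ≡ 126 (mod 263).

30634

919⁻¹ mod 263: 919·87 ≡ 1 (mod 263), so 919⁻¹ ≡ 87.
k = 307 + 919·((126 − 307)·87 mod 263) = 307 + 919·33 = 30634.
Check: 30634 mod 919 = 307, 30634 mod 263 = 126. ✓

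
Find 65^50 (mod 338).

169

50 in binary is 110010, i.e. 50 = 32 + 16 + 2.
65^1 ≡ 65 (mod 338)
65^2 ≡ 65^2 = 4225 ≡ 169 (mod 338)
65^4 ≡ 169^2 = 28561 ≡ 169 (mod 338)
65^8 ≡ 169^2 = 28561 ≡ 169 (mod 338)
65^16 ≡ 169^2 = 28561 ≡ 169 (mod 338)
65^32 ≡ 169^2 = 28561 ≡ 169 (mod 338)
65^50 = 65^32 · 65^16 · 65^2 ≡ 169 · 169 · 169 (mod 338).
Accumulate the product:
169 · 169 = 28561 ≡ 169
169 · 169 = 28561 ≡ 169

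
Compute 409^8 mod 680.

1

409^1 ≡ 409 (mod 680)
409^2 ≡ 409^2 = 167281 ≡ 1 (mod 680)
409^4 ≡ 1^2 = 1 (mod 680)
409^8 ≡ 1^2 = 1 (mod 680)
So 409^8 ≡ 1 (mod 680).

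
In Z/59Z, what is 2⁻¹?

30

59 = 29·2 + 1
2 = 2·1 + 0
gcd(2, 59) = 1, so the inverse exists.
Back-substitute for 1:
1 = 1·59 − 29·2
So 2⁻¹ ≡ −29 ≡ 30 (mod 59).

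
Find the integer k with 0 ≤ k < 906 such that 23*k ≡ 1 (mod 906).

197

Run the extended Euclidean algorithm:
906 = 39*23 + 9
23 = 2*9 + 5
9 = 1*5 + 4
5 = 1*4 + 1
4 = 4*1 + 0
gcd(23, 906) = 1, so the inverse exists.
Back-substitute for 1:
1 = 1*5 − 1*4
  = −1*9 + 2*5
  = 2*23 − 5*9
  = −5*906 + 197*23
So 23⁻¹ ≡ 197 (mod 906).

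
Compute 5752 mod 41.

12

5752 = 140×41 + 12, so 5752 ≡ 12 (mod 41).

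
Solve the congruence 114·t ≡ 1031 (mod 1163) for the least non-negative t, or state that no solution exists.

gcd(114, 1163) = 1, so a unique solution mod 1163 exists.
114⁻¹ ≡ 1112 (mod 1163).
t ≡ 1112·1031 ≡ 917 (mod 1163).

917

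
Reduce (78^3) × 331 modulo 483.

282

(78)^3 ≡ 246 (mod 483)
246 × 331 = 81426 ≡ 282 (mod 483)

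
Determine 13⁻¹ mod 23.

16

23 = 1*13 + 10
13 = 1*10 + 3
10 = 3*3 + 1
3 = 3*1 + 0
gcd(13, 23) = 1, so the inverse exists.
Back-substitute for 1:
1 = 1*10 − 3*3
  = −3*13 + 4*10
  = 4*23 − 7*13
So 13⁻¹ ≡ −7 ≡ 16 (mod 23).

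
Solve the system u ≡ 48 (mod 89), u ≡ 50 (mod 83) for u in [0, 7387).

89⁻¹ mod 83: 89×14 ≡ 1 (mod 83), so 89⁻¹ ≡ 14.
u = 48 + 89×((50 − 48)×14 mod 83) = 48 + 89×28 = 2540.

2540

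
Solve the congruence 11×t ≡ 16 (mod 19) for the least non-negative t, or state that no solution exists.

17

gcd(11, 19) = 1, so a unique solution mod 19 exists.
11⁻¹ ≡ 7 (mod 19).
t ≡ 7×16 ≡ 17 (mod 19).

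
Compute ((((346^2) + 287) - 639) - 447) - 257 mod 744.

(346)^2 ≡ 676 (mod 744)
676 + 287 = 963 ≡ 219 (mod 744)
219 - 639 = -420 ≡ 324 (mod 744)
324 - 447 = -123 ≡ 621 (mod 744)
621 - 257 = 364

364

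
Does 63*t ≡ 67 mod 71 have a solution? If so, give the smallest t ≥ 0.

gcd(63, 71) = 1, so a unique solution mod 71 exists.
63⁻¹ ≡ 62 (mod 71).
t ≡ 62*67 ≡ 36 (mod 71).

36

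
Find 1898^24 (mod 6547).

Using repeated squaring:
1898^1 ≡ 1898 (mod 6547)
1898^2 ≡ 1898^2 = 3602404 ≡ 1554 (mod 6547)
1898^4 ≡ 1554^2 = 2414916 ≡ 5620 (mod 6547)
1898^8 ≡ 5620^2 = 31584400 ≡ 1672 (mod 6547)
1898^16 ≡ 1672^2 = 2795584 ≡ 15 (mod 6547)
1898^24 = 1898^16 × 1898^8 ≡ 15 × 1672 (mod 6547).
15 × 1672 = 25080 ≡ 5439 (mod 6547).

5439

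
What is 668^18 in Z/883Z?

Compute successive squares:
668^1 ≡ 668 (mod 883)
668^2 ≡ 668^2 = 446224 ≡ 309 (mod 883)
668^4 ≡ 309^2 = 95481 ≡ 117 (mod 883)
668^8 ≡ 117^2 = 13689 ≡ 444 (mod 883)
668^16 ≡ 444^2 = 197136 ≡ 227 (mod 883)
668^18 = 668^16 * 668^2 ≡ 227 * 309 (mod 883).
227 * 309 = 70143 ≡ 386 (mod 883).

386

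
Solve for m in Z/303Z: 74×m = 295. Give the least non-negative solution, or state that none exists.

gcd(74, 303) = 1, so a unique solution mod 303 exists.
74⁻¹ ≡ 86 (mod 303).
m ≡ 86×295 ≡ 221 (mod 303).

221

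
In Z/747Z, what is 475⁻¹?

By the extended Euclidean algorithm:
747 = 1*475 + 272
475 = 1*272 + 203
272 = 1*203 + 69
203 = 2*69 + 65
69 = 1*65 + 4
65 = 16*4 + 1
4 = 4*1 + 0
gcd(475, 747) = 1, so the inverse exists.
Bézout: 1 = −117*747 + 184*475.
So 475⁻¹ ≡ 184 (mod 747).

184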